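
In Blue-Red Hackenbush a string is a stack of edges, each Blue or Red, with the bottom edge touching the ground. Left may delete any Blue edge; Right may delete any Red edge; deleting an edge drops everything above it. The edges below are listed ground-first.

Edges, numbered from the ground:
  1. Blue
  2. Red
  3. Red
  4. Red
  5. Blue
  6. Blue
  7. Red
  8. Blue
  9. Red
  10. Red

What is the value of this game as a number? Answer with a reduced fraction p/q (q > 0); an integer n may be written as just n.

1 of 10 · B · max L 0 · min R +∞ → 1
2 of 10 · BR · max L 0 · min R 1 → 1/2
3 of 10 · BRR · max L 0 · min R 1/2 → 1/4
4 of 10 · BRRR · max L 0 · min R 1/4 → 1/8
5 of 10 · BRRRB · max L 1/8 · min R 1/4 → 3/16
6 of 10 · BRRRBB · max L 3/16 · min R 1/4 → 7/32
7 of 10 · BRRRBBR · max L 3/16 · min R 7/32 → 13/64
8 of 10 · BRRRBBRB · max L 13/64 · min R 7/32 → 27/128
9 of 10 · BRRRBBRBR · max L 13/64 · min R 27/128 → 53/256
10 of 10 · BRRRBBRBRR · max L 13/64 · min R 53/256 → 105/512

105/512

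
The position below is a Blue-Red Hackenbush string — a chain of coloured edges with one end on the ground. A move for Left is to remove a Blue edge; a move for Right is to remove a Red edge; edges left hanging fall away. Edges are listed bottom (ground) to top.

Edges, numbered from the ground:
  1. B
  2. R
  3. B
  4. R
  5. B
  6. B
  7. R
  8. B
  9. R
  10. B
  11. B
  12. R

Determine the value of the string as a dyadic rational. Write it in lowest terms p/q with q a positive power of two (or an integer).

1453/2048

G(B) = { 0 | · } → 1
G(BR) = { 0 | 1 } → 1/2
G(BRB) = { 0 1/2 | 1 } → 3/4
G(BRBR) = { 0 1/2 | 3/4 1 } → 5/8
G(BRBRB) = { 0 1/2 5/8 | 3/4 1 } → 11/16
G(BRBRBB) = { 0 1/2 5/8 11/16 | 3/4 1 } → 23/32
G(BRBRBBR) = { 0 1/2 5/8 11/16 | 23/32 3/4 1 } → 45/64
G(BRBRBBRB) = { 0 1/2 5/8 11/16 45/64 | 23/32 3/4 1 } → 91/128
G(BRBRBBRBR) = { 0 1/2 5/8 11/16 45/64 | 91/128 23/32 3/4 1 } → 181/256
G(BRBRBBRBRB) = { 0 1/2 5/8 11/16 45/64 181/256 | 91/128 23/32 3/4 1 } → 363/512
G(BRBRBBRBRBB) = { 0 1/2 5/8 11/16 45/64 181/256 363/512 | 91/128 23/32 3/4 1 } → 727/1024
G(BRBRBBRBRBBR) = { 0 1/2 5/8 11/16 45/64 181/256 363/512 | 727/1024 91/128 23/32 3/4 1 } → 1453/2048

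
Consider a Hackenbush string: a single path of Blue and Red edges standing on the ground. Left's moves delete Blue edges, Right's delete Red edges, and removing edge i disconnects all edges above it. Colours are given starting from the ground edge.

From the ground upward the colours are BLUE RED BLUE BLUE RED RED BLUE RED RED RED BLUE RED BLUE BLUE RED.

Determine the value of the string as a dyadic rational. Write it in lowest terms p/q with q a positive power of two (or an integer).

12845/16384

Prefix values for BLUE RED BLUE BLUE RED RED BLUE RED RED RED BLUE RED BLUE BLUE RED via {L|R} + simplicity:
B: Left { 0 }, Right { ∅ } so simplest 1
BR: Left { 0 }, Right { 1 } so simplest 1/2
BRB: Left { 0 1/2 }, Right { 1 } so simplest 3/4
BRBB: Left { 0 1/2 3/4 }, Right { 1 } so simplest 7/8
BRBBR: Left { 0 1/2 3/4 }, Right { 7/8 1 } so simplest 13/16
BRBBRR: Left { 0 1/2 3/4 }, Right { 13/16 7/8 1 } so simplest 25/32
BRBBRRB: Left { 0 1/2 3/4 25/32 }, Right { 13/16 7/8 1 } so simplest 51/64
BRBBRRBR: Left { 0 1/2 3/4 25/32 }, Right { 51/64 13/16 7/8 1 } so simplest 101/128
BRBBRRBRR: Left { 0 1/2 3/4 25/32 }, Right { 101/128 51/64 13/16 7/8 1 } so simplest 201/256
BRBBRRBRRR: Left { 0 1/2 3/4 25/32 }, Right { 201/256 101/128 51/64 13/16 7/8 1 } so simplest 401/512
BRBBRRBRRRB: Left { 0 1/2 3/4 25/32 401/512 }, Right { 201/256 101/128 51/64 13/16 7/8 1 } so simplest 803/1024
BRBBRRBRRRBR: Left { 0 1/2 3/4 25/32 401/512 }, Right { 803/1024 201/256 101/128 51/64 13/16 7/8 1 } so simplest 1605/2048
BRBBRRBRRRBRB: Left { 0 1/2 3/4 25/32 401/512 1605/2048 }, Right { 803/1024 201/256 101/128 51/64 13/16 7/8 1 } so simplest 3211/4096
BRBBRRBRRRBRBB: Left { 0 1/2 3/4 25/32 401/512 1605/2048 3211/4096 }, Right { 803/1024 201/256 101/128 51/64 13/16 7/8 1 } so simplest 6423/8192
BRBBRRBRRRBRBBR: Left { 0 1/2 3/4 25/32 401/512 1605/2048 3211/4096 }, Right { 6423/8192 803/1024 201/256 101/128 51/64 13/16 7/8 1 } so simplest 12845/16384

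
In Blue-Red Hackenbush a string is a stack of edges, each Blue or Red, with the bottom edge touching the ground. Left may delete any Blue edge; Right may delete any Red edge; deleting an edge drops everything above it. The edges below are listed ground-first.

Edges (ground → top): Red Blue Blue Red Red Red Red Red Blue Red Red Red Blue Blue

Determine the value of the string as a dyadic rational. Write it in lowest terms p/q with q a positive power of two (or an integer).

-4025/8192

Prefix values for Red Blue Blue Red Red Red Red Red Blue Red Red Red Blue Blue via {L|R} + simplicity:
1 of 14 · R · max L −∞ · min R 0 → -1
2 of 14 · RB · max L -1 · min R 0 → -1/2
3 of 14 · RBB · max L -1/2 · min R 0 → -1/4
4 of 14 · RBBR · max L -1/2 · min R -1/4 → -3/8
5 of 14 · RBBRR · max L -1/2 · min R -3/8 → -7/16
6 of 14 · RBBRRR · max L -1/2 · min R -7/16 → -15/32
7 of 14 · RBBRRRR · max L -1/2 · min R -15/32 → -31/64
8 of 14 · RBBRRRRR · max L -1/2 · min R -31/64 → -63/128
9 of 14 · RBBRRRRRB · max L -63/128 · min R -31/64 → -125/256
10 of 14 · RBBRRRRRBR · max L -63/128 · min R -125/256 → -251/512
11 of 14 · RBBRRRRRBRR · max L -63/128 · min R -251/512 → -503/1024
12 of 14 · RBBRRRRRBRRR · max L -63/128 · min R -503/1024 → -1007/2048
13 of 14 · RBBRRRRRBRRRB · max L -1007/2048 · min R -503/1024 → -2013/4096
14 of 14 · RBBRRRRRBRRRBB · max L -2013/4096 · min R -503/1024 → -4025/8192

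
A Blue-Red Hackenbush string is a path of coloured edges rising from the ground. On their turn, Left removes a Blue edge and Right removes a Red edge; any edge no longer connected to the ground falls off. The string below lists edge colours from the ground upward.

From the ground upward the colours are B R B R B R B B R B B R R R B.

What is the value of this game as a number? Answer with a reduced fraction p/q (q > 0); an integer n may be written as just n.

1 of 15 · B · max L 0 · min R +∞ = 1
2 of 15 · BR · max L 0 · min R 1 = 1/2
3 of 15 · BRB · max L 1/2 · min R 1 = 3/4
4 of 15 · BRBR · max L 1/2 · min R 3/4 = 5/8
5 of 15 · BRBRB · max L 5/8 · min R 3/4 = 11/16
6 of 15 · BRBRBR · max L 5/8 · min R 11/16 = 21/32
7 of 15 · BRBRBRB · max L 21/32 · min R 11/16 = 43/64
8 of 15 · BRBRBRBB · max L 43/64 · min R 11/16 = 87/128
9 of 15 · BRBRBRBBR · max L 43/64 · min R 87/128 = 173/256
10 of 15 · BRBRBRBBRB · max L 173/256 · min R 87/128 = 347/512
11 of 15 · BRBRBRBBRBB · max L 347/512 · min R 87/128 = 695/1024
12 of 15 · BRBRBRBBRBBR · max L 347/512 · min R 695/1024 = 1389/2048
13 of 15 · BRBRBRBBRBBRR · max L 347/512 · min R 1389/2048 = 2777/4096
14 of 15 · BRBRBRBBRBBRRR · max L 347/512 · min R 2777/4096 = 5553/8192
15 of 15 · BRBRBRBBRBBRRRB · max L 5553/8192 · min R 2777/4096 = 11107/16384

11107/16384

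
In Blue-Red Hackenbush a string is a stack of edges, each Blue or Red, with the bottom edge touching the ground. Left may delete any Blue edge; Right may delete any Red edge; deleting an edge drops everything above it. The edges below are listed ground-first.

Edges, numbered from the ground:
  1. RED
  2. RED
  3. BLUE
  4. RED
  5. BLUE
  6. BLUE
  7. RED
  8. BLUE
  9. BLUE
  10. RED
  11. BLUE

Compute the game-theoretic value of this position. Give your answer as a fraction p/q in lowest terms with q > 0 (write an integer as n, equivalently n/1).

-805/512

Recurse on prefixes of the 11-edge string RED RED BLUE RED BLUE BLUE RED BLUE BLUE RED BLUE:
edge 1 of 11 (RED): { — | 0 } => -1
edge 2 of 11 (RED): { — | -1, 0 } => -2
edge 3 of 11 (BLUE): { -2 | -1, 0 } => -3/2
edge 4 of 11 (RED): { -2 | -3/2, -1, 0 } => -7/4
edge 5 of 11 (BLUE): { -2, -7/4 | -3/2, -1, 0 } => -13/8
edge 6 of 11 (BLUE): { -2, -7/4, -13/8 | -3/2, -1, 0 } => -25/16
edge 7 of 11 (RED): { -2, -7/4, -13/8 | -25/16, -3/2, -1, 0 } => -51/32
edge 8 of 11 (BLUE): { -2, -7/4, -13/8, -51/32 | -25/16, -3/2, -1, 0 } => -101/64
edge 9 of 11 (BLUE): { -2, -7/4, -13/8, -51/32, -101/64 | -25/16, -3/2, -1, 0 } => -201/128
edge 10 of 11 (RED): { -2, -7/4, -13/8, -51/32, -101/64 | -201/128, -25/16, -3/2, -1, 0 } => -403/256
edge 11 of 11 (BLUE): { -2, -7/4, -13/8, -51/32, -101/64, -403/256 | -201/128, -25/16, -3/2, -1, 0 } => -805/512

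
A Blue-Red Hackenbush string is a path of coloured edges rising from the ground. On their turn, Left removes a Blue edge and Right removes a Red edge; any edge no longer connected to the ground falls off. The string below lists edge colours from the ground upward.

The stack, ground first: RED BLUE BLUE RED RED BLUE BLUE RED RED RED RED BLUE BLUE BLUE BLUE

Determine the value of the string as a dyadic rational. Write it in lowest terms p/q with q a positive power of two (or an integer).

v(R) = { (no moves) | 0 } => -1
v(RB) = { -1 | 0 } => -1/2
v(RBB) = { -1; -1/2 | 0 } => -1/4
v(RBBR) = { -1; -1/2 | -1/4; 0 } => -3/8
v(RBBRR) = { -1; -1/2 | -3/8; -1/4; 0 } => -7/16
v(RBBRRB) = { -1; -1/2; -7/16 | -3/8; -1/4; 0 } => -13/32
v(RBBRRBB) = { -1; -1/2; -7/16; -13/32 | -3/8; -1/4; 0 } => -25/64
v(RBBRRBBR) = { -1; -1/2; -7/16; -13/32 | -25/64; -3/8; -1/4; 0 } => -51/128
v(RBBRRBBRR) = { -1; -1/2; -7/16; -13/32 | -51/128; -25/64; -3/8; -1/4; 0 } => -103/256
v(RBBRRBBRRR) = { -1; -1/2; -7/16; -13/32 | -103/256; -51/128; -25/64; -3/8; -1/4; 0 } => -207/512
v(RBBRRBBRRRR) = { -1; -1/2; -7/16; -13/32 | -207/512; -103/256; -51/128; -25/64; -3/8; -1/4; 0 } => -415/1024
v(RBBRRBBRRRRB) = { -1; -1/2; -7/16; -13/32; -415/1024 | -207/512; -103/256; -51/128; -25/64; -3/8; -1/4; 0 } => -829/2048
v(RBBRRBBRRRRBB) = { -1; -1/2; -7/16; -13/32; -415/1024; -829/2048 | -207/512; -103/256; -51/128; -25/64; -3/8; -1/4; 0 } => -1657/4096
v(RBBRRBBRRRRBBB) = { -1; -1/2; -7/16; -13/32; -415/1024; -829/2048; -1657/4096 | -207/512; -103/256; -51/128; -25/64; -3/8; -1/4; 0 } => -3313/8192
v(RBBRRBBRRRRBBBB) = { -1; -1/2; -7/16; -13/32; -415/1024; -829/2048; -1657/4096; -3313/8192 | -207/512; -103/256; -51/128; -25/64; -3/8; -1/4; 0 } => -6625/16384

-6625/16384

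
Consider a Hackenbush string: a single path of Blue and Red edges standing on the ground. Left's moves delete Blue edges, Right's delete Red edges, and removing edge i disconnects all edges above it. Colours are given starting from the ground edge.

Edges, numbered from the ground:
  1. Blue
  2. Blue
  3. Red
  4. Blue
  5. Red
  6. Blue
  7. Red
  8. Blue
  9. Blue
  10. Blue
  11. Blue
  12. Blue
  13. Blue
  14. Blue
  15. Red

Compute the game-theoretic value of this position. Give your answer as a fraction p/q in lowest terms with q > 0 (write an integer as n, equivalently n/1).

Build v(s[:k]) for k = 1..15, string s = Blue Blue Red Blue Red Blue Red Blue Blue Blue Blue Blue Blue Blue Red.
v(B) = { 0 | ∅ } => 1
v(BB) = { 0 1 | ∅ } => 2
v(BBR) = { 0 1 | 2 } => 3/2
v(BBRB) = { 0 1 3/2 | 2 } => 7/4
v(BBRBR) = { 0 1 3/2 | 7/4 2 } => 13/8
v(BBRBRB) = { 0 1 3/2 13/8 | 7/4 2 } => 27/16
v(BBRBRBR) = { 0 1 3/2 13/8 | 27/16 7/4 2 } => 53/32
v(BBRBRBRB) = { 0 1 3/2 13/8 53/32 | 27/16 7/4 2 } => 107/64
v(BBRBRBRBB) = { 0 1 3/2 13/8 53/32 107/64 | 27/16 7/4 2 } => 215/128
v(BBRBRBRBBB) = { 0 1 3/2 13/8 53/32 107/64 215/128 | 27/16 7/4 2 } => 431/256
v(BBRBRBRBBBB) = { 0 1 3/2 13/8 53/32 107/64 215/128 431/256 | 27/16 7/4 2 } => 863/512
v(BBRBRBRBBBBB) = { 0 1 3/2 13/8 53/32 107/64 215/128 431/256 863/512 | 27/16 7/4 2 } => 1727/1024
v(BBRBRBRBBBBBB) = { 0 1 3/2 13/8 53/32 107/64 215/128 431/256 863/512 1727/1024 | 27/16 7/4 2 } => 3455/2048
v(BBRBRBRBBBBBBB) = { 0 1 3/2 13/8 53/32 107/64 215/128 431/256 863/512 1727/1024 3455/2048 | 27/16 7/4 2 } => 6911/4096
v(BBRBRBRBBBBBBBR) = { 0 1 3/2 13/8 53/32 107/64 215/128 431/256 863/512 1727/1024 3455/2048 | 6911/4096 27/16 7/4 2 } => 13821/8192

13821/8192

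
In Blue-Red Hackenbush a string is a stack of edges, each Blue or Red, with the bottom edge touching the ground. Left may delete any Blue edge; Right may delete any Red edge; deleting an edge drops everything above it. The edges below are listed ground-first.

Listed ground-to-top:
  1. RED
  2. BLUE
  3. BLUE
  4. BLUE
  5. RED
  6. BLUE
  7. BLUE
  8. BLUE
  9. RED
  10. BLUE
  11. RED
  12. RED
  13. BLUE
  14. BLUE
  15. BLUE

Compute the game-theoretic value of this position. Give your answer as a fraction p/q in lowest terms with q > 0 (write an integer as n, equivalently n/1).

-2225/16384

Prefix values for RED BLUE BLUE BLUE RED BLUE BLUE BLUE RED BLUE RED RED BLUE BLUE BLUE via {L|R} + simplicity:
g_1 [R]  L=[]  R=[0]  → -1
g_2 [RB]  L=[-1]  R=[0]  → -1/2
g_3 [RBB]  L=[-1, -1/2]  R=[0]  → -1/4
g_4 [RBBB]  L=[-1, -1/2, -1/4]  R=[0]  → -1/8
g_5 [RBBBR]  L=[-1, -1/2, -1/4]  R=[-1/8, 0]  → -3/16
g_6 [RBBBRB]  L=[-1, -1/2, -1/4, -3/16]  R=[-1/8, 0]  → -5/32
g_7 [RBBBRBB]  L=[-1, -1/2, -1/4, -3/16, -5/32]  R=[-1/8, 0]  → -9/64
g_8 [RBBBRBBB]  L=[-1, -1/2, -1/4, -3/16, -5/32, -9/64]  R=[-1/8, 0]  → -17/128
g_9 [RBBBRBBBR]  L=[-1, -1/2, -1/4, -3/16, -5/32, -9/64]  R=[-17/128, -1/8, 0]  → -35/256
g_10 [RBBBRBBBRB]  L=[-1, -1/2, -1/4, -3/16, -5/32, -9/64, -35/256]  R=[-17/128, -1/8, 0]  → -69/512
g_11 [RBBBRBBBRBR]  L=[-1, -1/2, -1/4, -3/16, -5/32, -9/64, -35/256]  R=[-69/512, -17/128, -1/8, 0]  → -139/1024
g_12 [RBBBRBBBRBRR]  L=[-1, -1/2, -1/4, -3/16, -5/32, -9/64, -35/256]  R=[-139/1024, -69/512, -17/128, -1/8, 0]  → -279/2048
g_13 [RBBBRBBBRBRRB]  L=[-1, -1/2, -1/4, -3/16, -5/32, -9/64, -35/256, -279/2048]  R=[-139/1024, -69/512, -17/128, -1/8, 0]  → -557/4096
g_14 [RBBBRBBBRBRRBB]  L=[-1, -1/2, -1/4, -3/16, -5/32, -9/64, -35/256, -279/2048, -557/4096]  R=[-139/1024, -69/512, -17/128, -1/8, 0]  → -1113/8192
g_15 [RBBBRBBBRBRRBBB]  L=[-1, -1/2, -1/4, -3/16, -5/32, -9/64, -35/256, -279/2048, -557/4096, -1113/8192]  R=[-139/1024, -69/512, -17/128, -1/8, 0]  → -2225/16384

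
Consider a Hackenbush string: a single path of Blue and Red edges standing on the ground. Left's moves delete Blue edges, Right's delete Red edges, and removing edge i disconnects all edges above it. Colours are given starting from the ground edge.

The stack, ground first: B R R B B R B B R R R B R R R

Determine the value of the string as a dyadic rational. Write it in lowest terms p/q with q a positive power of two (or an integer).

Recurse on prefixes of the 15-edge string B R R B B R B B R R R B R R R:
step 1: add B to get B; options L={ 0 } R={  } => 1
step 2: add R to get BR; options L={ 0 } R={ 1 } => 1/2
step 3: add R to get BRR; options L={ 0 } R={ 1/2 1 } => 1/4
step 4: add B to get BRRB; options L={ 0 1/4 } R={ 1/2 1 } => 3/8
step 5: add B to get BRRBB; options L={ 0 1/4 3/8 } R={ 1/2 1 } => 7/16
step 6: add R to get BRRBBR; options L={ 0 1/4 3/8 } R={ 7/16 1/2 1 } => 13/32
step 7: add B to get BRRBBRB; options L={ 0 1/4 3/8 13/32 } R={ 7/16 1/2 1 } => 27/64
step 8: add B to get BRRBBRBB; options L={ 0 1/4 3/8 13/32 27/64 } R={ 7/16 1/2 1 } => 55/128
step 9: add R to get BRRBBRBBR; options L={ 0 1/4 3/8 13/32 27/64 } R={ 55/128 7/16 1/2 1 } => 109/256
step 10: add R to get BRRBBRBBRR; options L={ 0 1/4 3/8 13/32 27/64 } R={ 109/256 55/128 7/16 1/2 1 } => 217/512
step 11: add R to get BRRBBRBBRRR; options L={ 0 1/4 3/8 13/32 27/64 } R={ 217/512 109/256 55/128 7/16 1/2 1 } => 433/1024
step 12: add B to get BRRBBRBBRRRB; options L={ 0 1/4 3/8 13/32 27/64 433/1024 } R={ 217/512 109/256 55/128 7/16 1/2 1 } => 867/2048
step 13: add R to get BRRBBRBBRRRBR; options L={ 0 1/4 3/8 13/32 27/64 433/1024 } R={ 867/2048 217/512 109/256 55/128 7/16 1/2 1 } => 1733/4096
step 14: add R to get BRRBBRBBRRRBRR; options L={ 0 1/4 3/8 13/32 27/64 433/1024 } R={ 1733/4096 867/2048 217/512 109/256 55/128 7/16 1/2 1 } => 3465/8192
step 15: add R to get BRRBBRBBRRRBRRR; options L={ 0 1/4 3/8 13/32 27/64 433/1024 } R={ 3465/8192 1733/4096 867/2048 217/512 109/256 55/128 7/16 1/2 1 } => 6929/16384

6929/16384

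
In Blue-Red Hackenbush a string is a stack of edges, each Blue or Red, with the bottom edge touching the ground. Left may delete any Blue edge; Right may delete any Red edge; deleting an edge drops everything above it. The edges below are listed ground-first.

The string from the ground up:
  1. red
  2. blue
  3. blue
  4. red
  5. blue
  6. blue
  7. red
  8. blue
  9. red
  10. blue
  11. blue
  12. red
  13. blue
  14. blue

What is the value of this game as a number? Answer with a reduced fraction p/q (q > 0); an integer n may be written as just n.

Recurse on prefixes of the 14-edge string red blue blue red blue blue red blue red blue blue red blue blue:
r: Left { none }, Right { 0 } ⇒ simplest -1
rb: Left { -1 }, Right { 0 } ⇒ simplest -1/2
rbb: Left { -1; -1/2 }, Right { 0 } ⇒ simplest -1/4
rbbr: Left { -1; -1/2 }, Right { -1/4; 0 } ⇒ simplest -3/8
rbbrb: Left { -1; -1/2; -3/8 }, Right { -1/4; 0 } ⇒ simplest -5/16
rbbrbb: Left { -1; -1/2; -3/8; -5/16 }, Right { -1/4; 0 } ⇒ simplest -9/32
rbbrbbr: Left { -1; -1/2; -3/8; -5/16 }, Right { -9/32; -1/4; 0 } ⇒ simplest -19/64
rbbrbbrb: Left { -1; -1/2; -3/8; -5/16; -19/64 }, Right { -9/32; -1/4; 0 } ⇒ simplest -37/128
rbbrbbrbr: Left { -1; -1/2; -3/8; -5/16; -19/64 }, Right { -37/128; -9/32; -1/4; 0 } ⇒ simplest -75/256
rbbrbbrbrb: Left { -1; -1/2; -3/8; -5/16; -19/64; -75/256 }, Right { -37/128; -9/32; -1/4; 0 } ⇒ simplest -149/512
rbbrbbrbrbb: Left { -1; -1/2; -3/8; -5/16; -19/64; -75/256; -149/512 }, Right { -37/128; -9/32; -1/4; 0 } ⇒ simplest -297/1024
rbbrbbrbrbbr: Left { -1; -1/2; -3/8; -5/16; -19/64; -75/256; -149/512 }, Right { -297/1024; -37/128; -9/32; -1/4; 0 } ⇒ simplest -595/2048
rbbrbbrbrbbrb: Left { -1; -1/2; -3/8; -5/16; -19/64; -75/256; -149/512; -595/2048 }, Right { -297/1024; -37/128; -9/32; -1/4; 0 } ⇒ simplest -1189/4096
rbbrbbrbrbbrbb: Left { -1; -1/2; -3/8; -5/16; -19/64; -75/256; -149/512; -595/2048; -1189/4096 }, Right { -297/1024; -37/128; -9/32; -1/4; 0 } ⇒ simplest -2377/8192

-2377/8192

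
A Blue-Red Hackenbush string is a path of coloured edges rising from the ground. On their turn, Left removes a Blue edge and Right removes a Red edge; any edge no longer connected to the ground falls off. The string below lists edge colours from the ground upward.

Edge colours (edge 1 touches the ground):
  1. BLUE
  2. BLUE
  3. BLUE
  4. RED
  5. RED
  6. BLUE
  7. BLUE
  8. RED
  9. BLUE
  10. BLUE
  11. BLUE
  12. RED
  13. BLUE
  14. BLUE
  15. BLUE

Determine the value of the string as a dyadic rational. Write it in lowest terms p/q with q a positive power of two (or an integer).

val(B) = { 0 | (no moves) } = 1
val(BB) = { 0, 1 | (no moves) } = 2
val(BBB) = { 0, 1, 2 | (no moves) } = 3
val(BBBR) = { 0, 1, 2 | 3 } = 5/2
val(BBBRR) = { 0, 1, 2 | 5/2, 3 } = 9/4
val(BBBRRB) = { 0, 1, 2, 9/4 | 5/2, 3 } = 19/8
val(BBBRRBB) = { 0, 1, 2, 9/4, 19/8 | 5/2, 3 } = 39/16
val(BBBRRBBR) = { 0, 1, 2, 9/4, 19/8 | 39/16, 5/2, 3 } = 77/32
val(BBBRRBBRB) = { 0, 1, 2, 9/4, 19/8, 77/32 | 39/16, 5/2, 3 } = 155/64
val(BBBRRBBRBB) = { 0, 1, 2, 9/4, 19/8, 77/32, 155/64 | 39/16, 5/2, 3 } = 311/128
val(BBBRRBBRBBB) = { 0, 1, 2, 9/4, 19/8, 77/32, 155/64, 311/128 | 39/16, 5/2, 3 } = 623/256
val(BBBRRBBRBBBR) = { 0, 1, 2, 9/4, 19/8, 77/32, 155/64, 311/128 | 623/256, 39/16, 5/2, 3 } = 1245/512
val(BBBRRBBRBBBRB) = { 0, 1, 2, 9/4, 19/8, 77/32, 155/64, 311/128, 1245/512 | 623/256, 39/16, 5/2, 3 } = 2491/1024
val(BBBRRBBRBBBRBB) = { 0, 1, 2, 9/4, 19/8, 77/32, 155/64, 311/128, 1245/512, 2491/1024 | 623/256, 39/16, 5/2, 3 } = 4983/2048
val(BBBRRBBRBBBRBBB) = { 0, 1, 2, 9/4, 19/8, 77/32, 155/64, 311/128, 1245/512, 2491/1024, 4983/2048 | 623/256, 39/16, 5/2, 3 } = 9967/4096

9967/4096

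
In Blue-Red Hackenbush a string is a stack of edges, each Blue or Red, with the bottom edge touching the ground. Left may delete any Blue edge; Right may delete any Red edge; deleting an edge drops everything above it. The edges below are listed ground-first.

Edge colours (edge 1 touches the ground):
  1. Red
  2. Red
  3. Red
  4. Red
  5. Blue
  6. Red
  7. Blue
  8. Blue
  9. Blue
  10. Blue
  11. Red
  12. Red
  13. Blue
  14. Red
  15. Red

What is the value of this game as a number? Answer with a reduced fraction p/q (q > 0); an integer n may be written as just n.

-7223/2048

1 of 15 · R · max L −∞ · min R 0 — -1
2 of 15 · RR · max L −∞ · min R -1 — -2
3 of 15 · RRR · max L −∞ · min R -2 — -3
4 of 15 · RRRR · max L −∞ · min R -3 — -4
5 of 15 · RRRRB · max L -4 · min R -3 — -7/2
6 of 15 · RRRRBR · max L -4 · min R -7/2 — -15/4
7 of 15 · RRRRBRB · max L -15/4 · min R -7/2 — -29/8
8 of 15 · RRRRBRBB · max L -29/8 · min R -7/2 — -57/16
9 of 15 · RRRRBRBBB · max L -57/16 · min R -7/2 — -113/32
10 of 15 · RRRRBRBBBB · max L -113/32 · min R -7/2 — -225/64
11 of 15 · RRRRBRBBBBR · max L -113/32 · min R -225/64 — -451/128
12 of 15 · RRRRBRBBBBRR · max L -113/32 · min R -451/128 — -903/256
13 of 15 · RRRRBRBBBBRRB · max L -903/256 · min R -451/128 — -1805/512
14 of 15 · RRRRBRBBBBRRBR · max L -903/256 · min R -1805/512 — -3611/1024
15 of 15 · RRRRBRBBBBRRBRR · max L -903/256 · min R -3611/1024 — -7223/2048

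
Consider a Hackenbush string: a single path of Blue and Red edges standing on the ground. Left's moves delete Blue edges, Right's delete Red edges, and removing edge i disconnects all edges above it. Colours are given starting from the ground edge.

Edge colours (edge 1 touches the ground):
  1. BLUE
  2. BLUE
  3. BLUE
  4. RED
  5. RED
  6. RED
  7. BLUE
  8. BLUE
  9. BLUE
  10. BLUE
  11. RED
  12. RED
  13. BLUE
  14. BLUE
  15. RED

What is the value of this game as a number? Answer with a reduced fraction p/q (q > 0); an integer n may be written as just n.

9165/4096

Prefix values for BLUE BLUE BLUE RED RED RED BLUE BLUE BLUE BLUE RED RED BLUE BLUE RED via {L|R} + simplicity:
G(B) = { 0 | — } so 1
G(BB) = { 0; 1 | — } so 2
G(BBB) = { 0; 1; 2 | — } so 3
G(BBBR) = { 0; 1; 2 | 3 } so 5/2
G(BBBRR) = { 0; 1; 2 | 5/2; 3 } so 9/4
G(BBBRRR) = { 0; 1; 2 | 9/4; 5/2; 3 } so 17/8
G(BBBRRRB) = { 0; 1; 2; 17/8 | 9/4; 5/2; 3 } so 35/16
G(BBBRRRBB) = { 0; 1; 2; 17/8; 35/16 | 9/4; 5/2; 3 } so 71/32
G(BBBRRRBBB) = { 0; 1; 2; 17/8; 35/16; 71/32 | 9/4; 5/2; 3 } so 143/64
G(BBBRRRBBBB) = { 0; 1; 2; 17/8; 35/16; 71/32; 143/64 | 9/4; 5/2; 3 } so 287/128
G(BBBRRRBBBBR) = { 0; 1; 2; 17/8; 35/16; 71/32; 143/64 | 287/128; 9/4; 5/2; 3 } so 573/256
G(BBBRRRBBBBRR) = { 0; 1; 2; 17/8; 35/16; 71/32; 143/64 | 573/256; 287/128; 9/4; 5/2; 3 } so 1145/512
G(BBBRRRBBBBRRB) = { 0; 1; 2; 17/8; 35/16; 71/32; 143/64; 1145/512 | 573/256; 287/128; 9/4; 5/2; 3 } so 2291/1024
G(BBBRRRBBBBRRBB) = { 0; 1; 2; 17/8; 35/16; 71/32; 143/64; 1145/512; 2291/1024 | 573/256; 287/128; 9/4; 5/2; 3 } so 4583/2048
G(BBBRRRBBBBRRBBR) = { 0; 1; 2; 17/8; 35/16; 71/32; 143/64; 1145/512; 2291/1024 | 4583/2048; 573/256; 287/128; 9/4; 5/2; 3 } so 9165/4096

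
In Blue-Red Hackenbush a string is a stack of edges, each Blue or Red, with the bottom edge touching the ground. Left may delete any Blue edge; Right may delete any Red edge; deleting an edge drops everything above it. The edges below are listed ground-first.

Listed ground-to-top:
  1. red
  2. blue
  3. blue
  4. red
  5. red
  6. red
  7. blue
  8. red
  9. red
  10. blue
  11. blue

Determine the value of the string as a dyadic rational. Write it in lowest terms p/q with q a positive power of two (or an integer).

edge 1 of 11 (red): { — | 0 } so -1
edge 2 of 11 (blue): { -1 | 0 } so -1/2
edge 3 of 11 (blue): { -1 -1/2 | 0 } so -1/4
edge 4 of 11 (red): { -1 -1/2 | -1/4 0 } so -3/8
edge 5 of 11 (red): { -1 -1/2 | -3/8 -1/4 0 } so -7/16
edge 6 of 11 (red): { -1 -1/2 | -7/16 -3/8 -1/4 0 } so -15/32
edge 7 of 11 (blue): { -1 -1/2 -15/32 | -7/16 -3/8 -1/4 0 } so -29/64
edge 8 of 11 (red): { -1 -1/2 -15/32 | -29/64 -7/16 -3/8 -1/4 0 } so -59/128
edge 9 of 11 (red): { -1 -1/2 -15/32 | -59/128 -29/64 -7/16 -3/8 -1/4 0 } so -119/256
edge 10 of 11 (blue): { -1 -1/2 -15/32 -119/256 | -59/128 -29/64 -7/16 -3/8 -1/4 0 } so -237/512
edge 11 of 11 (blue): { -1 -1/2 -15/32 -119/256 -237/512 | -59/128 -29/64 -7/16 -3/8 -1/4 0 } so -473/1024

-473/1024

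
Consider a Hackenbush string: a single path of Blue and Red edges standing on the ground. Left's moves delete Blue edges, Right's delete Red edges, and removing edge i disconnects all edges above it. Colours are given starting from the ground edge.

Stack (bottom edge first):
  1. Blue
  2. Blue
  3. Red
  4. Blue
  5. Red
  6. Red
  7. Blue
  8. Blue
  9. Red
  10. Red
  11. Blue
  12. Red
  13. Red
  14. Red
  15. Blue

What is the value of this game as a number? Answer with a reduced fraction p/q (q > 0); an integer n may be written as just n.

13091/8192

Recurse on prefixes of the 15-edge string Blue Blue Red Blue Red Red Blue Blue Red Red Blue Red Red Red Blue:
step 1: add Blue to get B; options L={ 0 } R={ none } — 1
step 2: add Blue to get BB; options L={ 0, 1 } R={ none } — 2
step 3: add Red to get BBR; options L={ 0, 1 } R={ 2 } — 3/2
step 4: add Blue to get BBRB; options L={ 0, 1, 3/2 } R={ 2 } — 7/4
step 5: add Red to get BBRBR; options L={ 0, 1, 3/2 } R={ 7/4, 2 } — 13/8
step 6: add Red to get BBRBRR; options L={ 0, 1, 3/2 } R={ 13/8, 7/4, 2 } — 25/16
step 7: add Blue to get BBRBRRB; options L={ 0, 1, 3/2, 25/16 } R={ 13/8, 7/4, 2 } — 51/32
step 8: add Blue to get BBRBRRBB; options L={ 0, 1, 3/2, 25/16, 51/32 } R={ 13/8, 7/4, 2 } — 103/64
step 9: add Red to get BBRBRRBBR; options L={ 0, 1, 3/2, 25/16, 51/32 } R={ 103/64, 13/8, 7/4, 2 } — 205/128
step 10: add Red to get BBRBRRBBRR; options L={ 0, 1, 3/2, 25/16, 51/32 } R={ 205/128, 103/64, 13/8, 7/4, 2 } — 409/256
step 11: add Blue to get BBRBRRBBRRB; options L={ 0, 1, 3/2, 25/16, 51/32, 409/256 } R={ 205/128, 103/64, 13/8, 7/4, 2 } — 819/512
step 12: add Red to get BBRBRRBBRRBR; options L={ 0, 1, 3/2, 25/16, 51/32, 409/256 } R={ 819/512, 205/128, 103/64, 13/8, 7/4, 2 } — 1637/1024
step 13: add Red to get BBRBRRBBRRBRR; options L={ 0, 1, 3/2, 25/16, 51/32, 409/256 } R={ 1637/1024, 819/512, 205/128, 103/64, 13/8, 7/4, 2 } — 3273/2048
step 14: add Red to get BBRBRRBBRRBRRR; options L={ 0, 1, 3/2, 25/16, 51/32, 409/256 } R={ 3273/2048, 1637/1024, 819/512, 205/128, 103/64, 13/8, 7/4, 2 } — 6545/4096
step 15: add Blue to get BBRBRRBBRRBRRRB; options L={ 0, 1, 3/2, 25/16, 51/32, 409/256, 6545/4096 } R={ 3273/2048, 1637/1024, 819/512, 205/128, 103/64, 13/8, 7/4, 2 } — 13091/8192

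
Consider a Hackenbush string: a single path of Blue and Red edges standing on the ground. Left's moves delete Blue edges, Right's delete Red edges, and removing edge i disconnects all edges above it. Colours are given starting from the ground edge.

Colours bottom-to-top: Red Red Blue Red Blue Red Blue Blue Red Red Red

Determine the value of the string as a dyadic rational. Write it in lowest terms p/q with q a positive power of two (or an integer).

step 1: add Red to get R; options L={ ∅ } R={ 0 } → -1
step 2: add Red to get RR; options L={ ∅ } R={ -1 0 } → -2
step 3: add Blue to get RRB; options L={ -2 } R={ -1 0 } → -3/2
step 4: add Red to get RRBR; options L={ -2 } R={ -3/2 -1 0 } → -7/4
step 5: add Blue to get RRBRB; options L={ -2 -7/4 } R={ -3/2 -1 0 } → -13/8
step 6: add Red to get RRBRBR; options L={ -2 -7/4 } R={ -13/8 -3/2 -1 0 } → -27/16
step 7: add Blue to get RRBRBRB; options L={ -2 -7/4 -27/16 } R={ -13/8 -3/2 -1 0 } → -53/32
step 8: add Blue to get RRBRBRBB; options L={ -2 -7/4 -27/16 -53/32 } R={ -13/8 -3/2 -1 0 } → -105/64
step 9: add Red to get RRBRBRBBR; options L={ -2 -7/4 -27/16 -53/32 } R={ -105/64 -13/8 -3/2 -1 0 } → -211/128
step 10: add Red to get RRBRBRBBRR; options L={ -2 -7/4 -27/16 -53/32 } R={ -211/128 -105/64 -13/8 -3/2 -1 0 } → -423/256
step 11: add Red to get RRBRBRBBRRR; options L={ -2 -7/4 -27/16 -53/32 } R={ -423/256 -211/128 -105/64 -13/8 -3/2 -1 0 } → -847/512

-847/512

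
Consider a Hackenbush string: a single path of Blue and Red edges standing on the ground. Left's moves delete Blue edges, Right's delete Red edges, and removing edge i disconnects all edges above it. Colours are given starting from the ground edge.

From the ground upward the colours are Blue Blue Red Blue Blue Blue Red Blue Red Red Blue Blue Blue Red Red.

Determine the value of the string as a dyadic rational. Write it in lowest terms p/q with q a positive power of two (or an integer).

Recurse on prefixes of the 15-edge string Blue Blue Red Blue Blue Blue Red Blue Red Red Blue Blue Blue Red Red:
G_1 [B]  L=[0]  R=[(no moves)]  => 1
G_2 [BB]  L=[0 1]  R=[(no moves)]  => 2
G_3 [BBR]  L=[0 1]  R=[2]  => 3/2
G_4 [BBRB]  L=[0 1 3/2]  R=[2]  => 7/4
G_5 [BBRBB]  L=[0 1 3/2 7/4]  R=[2]  => 15/8
G_6 [BBRBBB]  L=[0 1 3/2 7/4 15/8]  R=[2]  => 31/16
G_7 [BBRBBBR]  L=[0 1 3/2 7/4 15/8]  R=[31/16 2]  => 61/32
G_8 [BBRBBBRB]  L=[0 1 3/2 7/4 15/8 61/32]  R=[31/16 2]  => 123/64
G_9 [BBRBBBRBR]  L=[0 1 3/2 7/4 15/8 61/32]  R=[123/64 31/16 2]  => 245/128
G_10 [BBRBBBRBRR]  L=[0 1 3/2 7/4 15/8 61/32]  R=[245/128 123/64 31/16 2]  => 489/256
G_11 [BBRBBBRBRRB]  L=[0 1 3/2 7/4 15/8 61/32 489/256]  R=[245/128 123/64 31/16 2]  => 979/512
G_12 [BBRBBBRBRRBB]  L=[0 1 3/2 7/4 15/8 61/32 489/256 979/512]  R=[245/128 123/64 31/16 2]  => 1959/1024
G_13 [BBRBBBRBRRBBB]  L=[0 1 3/2 7/4 15/8 61/32 489/256 979/512 1959/1024]  R=[245/128 123/64 31/16 2]  => 3919/2048
G_14 [BBRBBBRBRRBBBR]  L=[0 1 3/2 7/4 15/8 61/32 489/256 979/512 1959/1024]  R=[3919/2048 245/128 123/64 31/16 2]  => 7837/4096
G_15 [BBRBBBRBRRBBBRR]  L=[0 1 3/2 7/4 15/8 61/32 489/256 979/512 1959/1024]  R=[7837/4096 3919/2048 245/128 123/64 31/16 2]  => 15673/8192

15673/8192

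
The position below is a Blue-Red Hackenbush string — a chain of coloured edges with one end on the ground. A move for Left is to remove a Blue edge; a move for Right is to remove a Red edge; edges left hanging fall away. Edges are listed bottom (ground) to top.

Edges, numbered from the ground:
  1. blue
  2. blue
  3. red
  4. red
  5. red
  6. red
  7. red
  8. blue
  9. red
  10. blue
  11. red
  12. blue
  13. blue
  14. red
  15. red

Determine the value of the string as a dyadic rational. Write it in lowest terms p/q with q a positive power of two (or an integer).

edge 1 of 15 (blue): { 0 | ∅ } — 1
edge 2 of 15 (blue): { 0; 1 | ∅ } — 2
edge 3 of 15 (red): { 0; 1 | 2 } — 3/2
edge 4 of 15 (red): { 0; 1 | 3/2; 2 } — 5/4
edge 5 of 15 (red): { 0; 1 | 5/4; 3/2; 2 } — 9/8
edge 6 of 15 (red): { 0; 1 | 9/8; 5/4; 3/2; 2 } — 17/16
edge 7 of 15 (red): { 0; 1 | 17/16; 9/8; 5/4; 3/2; 2 } — 33/32
edge 8 of 15 (blue): { 0; 1; 33/32 | 17/16; 9/8; 5/4; 3/2; 2 } — 67/64
edge 9 of 15 (red): { 0; 1; 33/32 | 67/64; 17/16; 9/8; 5/4; 3/2; 2 } — 133/128
edge 10 of 15 (blue): { 0; 1; 33/32; 133/128 | 67/64; 17/16; 9/8; 5/4; 3/2; 2 } — 267/256
edge 11 of 15 (red): { 0; 1; 33/32; 133/128 | 267/256; 67/64; 17/16; 9/8; 5/4; 3/2; 2 } — 533/512
edge 12 of 15 (blue): { 0; 1; 33/32; 133/128; 533/512 | 267/256; 67/64; 17/16; 9/8; 5/4; 3/2; 2 } — 1067/1024
edge 13 of 15 (blue): { 0; 1; 33/32; 133/128; 533/512; 1067/1024 | 267/256; 67/64; 17/16; 9/8; 5/4; 3/2; 2 } — 2135/2048
edge 14 of 15 (red): { 0; 1; 33/32; 133/128; 533/512; 1067/1024 | 2135/2048; 267/256; 67/64; 17/16; 9/8; 5/4; 3/2; 2 } — 4269/4096
edge 15 of 15 (red): { 0; 1; 33/32; 133/128; 533/512; 1067/1024 | 4269/4096; 2135/2048; 267/256; 67/64; 17/16; 9/8; 5/4; 3/2; 2 } — 8537/8192

8537/8192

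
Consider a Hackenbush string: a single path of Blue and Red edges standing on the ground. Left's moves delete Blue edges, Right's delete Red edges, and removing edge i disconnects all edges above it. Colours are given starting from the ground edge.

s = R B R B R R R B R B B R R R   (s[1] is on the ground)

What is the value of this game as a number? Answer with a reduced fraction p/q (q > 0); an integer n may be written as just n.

-5967/8192

Prefix values for R B R B R R R B R B B R R R via {L|R} + simplicity:
step 1: add R to get R; options L={ — } R={ 0 } gives -1
step 2: add B to get RB; options L={ -1 } R={ 0 } gives -1/2
step 3: add R to get RBR; options L={ -1 } R={ -1/2 0 } gives -3/4
step 4: add B to get RBRB; options L={ -1 -3/4 } R={ -1/2 0 } gives -5/8
step 5: add R to get RBRBR; options L={ -1 -3/4 } R={ -5/8 -1/2 0 } gives -11/16
step 6: add R to get RBRBRR; options L={ -1 -3/4 } R={ -11/16 -5/8 -1/2 0 } gives -23/32
step 7: add R to get RBRBRRR; options L={ -1 -3/4 } R={ -23/32 -11/16 -5/8 -1/2 0 } gives -47/64
step 8: add B to get RBRBRRRB; options L={ -1 -3/4 -47/64 } R={ -23/32 -11/16 -5/8 -1/2 0 } gives -93/128
step 9: add R to get RBRBRRRBR; options L={ -1 -3/4 -47/64 } R={ -93/128 -23/32 -11/16 -5/8 -1/2 0 } gives -187/256
step 10: add B to get RBRBRRRBRB; options L={ -1 -3/4 -47/64 -187/256 } R={ -93/128 -23/32 -11/16 -5/8 -1/2 0 } gives -373/512
step 11: add B to get RBRBRRRBRBB; options L={ -1 -3/4 -47/64 -187/256 -373/512 } R={ -93/128 -23/32 -11/16 -5/8 -1/2 0 } gives -745/1024
step 12: add R to get RBRBRRRBRBBR; options L={ -1 -3/4 -47/64 -187/256 -373/512 } R={ -745/1024 -93/128 -23/32 -11/16 -5/8 -1/2 0 } gives -1491/2048
step 13: add R to get RBRBRRRBRBBRR; options L={ -1 -3/4 -47/64 -187/256 -373/512 } R={ -1491/2048 -745/1024 -93/128 -23/32 -11/16 -5/8 -1/2 0 } gives -2983/4096
step 14: add R to get RBRBRRRBRBBRRR; options L={ -1 -3/4 -47/64 -187/256 -373/512 } R={ -2983/4096 -1491/2048 -745/1024 -93/128 -23/32 -11/16 -5/8 -1/2 0 } gives -5967/8192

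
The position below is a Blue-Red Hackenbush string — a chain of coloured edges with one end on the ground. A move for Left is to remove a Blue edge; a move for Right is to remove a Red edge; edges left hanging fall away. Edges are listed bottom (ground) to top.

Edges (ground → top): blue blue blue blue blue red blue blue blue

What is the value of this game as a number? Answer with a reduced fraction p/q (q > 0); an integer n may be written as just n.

Recurse on prefixes of the 9-edge string blue blue blue blue blue red blue blue blue:
val_1 [b]  L=[0]  R=[·]  = 1
val_2 [bb]  L=[0 1]  R=[·]  = 2
val_3 [bbb]  L=[0 1 2]  R=[·]  = 3
val_4 [bbbb]  L=[0 1 2 3]  R=[·]  = 4
val_5 [bbbbb]  L=[0 1 2 3 4]  R=[·]  = 5
val_6 [bbbbbr]  L=[0 1 2 3 4]  R=[5]  = 9/2
val_7 [bbbbbrb]  L=[0 1 2 3 4 9/2]  R=[5]  = 19/4
val_8 [bbbbbrbb]  L=[0 1 2 3 4 9/2 19/4]  R=[5]  = 39/8
val_9 [bbbbbrbbb]  L=[0 1 2 3 4 9/2 19/4 39/8]  R=[5]  = 79/16

79/16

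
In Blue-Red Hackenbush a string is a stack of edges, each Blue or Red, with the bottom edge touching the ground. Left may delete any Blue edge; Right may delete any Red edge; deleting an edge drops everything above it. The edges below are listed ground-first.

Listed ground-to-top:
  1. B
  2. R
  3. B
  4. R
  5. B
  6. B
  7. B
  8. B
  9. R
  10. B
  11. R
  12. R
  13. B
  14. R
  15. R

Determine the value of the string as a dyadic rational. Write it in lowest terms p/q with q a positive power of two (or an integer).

step 1: add B to get B; options L={ 0 } R={ — } → 1
step 2: add R to get BR; options L={ 0 } R={ 1 } → 1/2
step 3: add B to get BRB; options L={ 0, 1/2 } R={ 1 } → 3/4
step 4: add R to get BRBR; options L={ 0, 1/2 } R={ 3/4, 1 } → 5/8
step 5: add B to get BRBRB; options L={ 0, 1/2, 5/8 } R={ 3/4, 1 } → 11/16
step 6: add B to get BRBRBB; options L={ 0, 1/2, 5/8, 11/16 } R={ 3/4, 1 } → 23/32
step 7: add B to get BRBRBBB; options L={ 0, 1/2, 5/8, 11/16, 23/32 } R={ 3/4, 1 } → 47/64
step 8: add B to get BRBRBBBB; options L={ 0, 1/2, 5/8, 11/16, 23/32, 47/64 } R={ 3/4, 1 } → 95/128
step 9: add R to get BRBRBBBBR; options L={ 0, 1/2, 5/8, 11/16, 23/32, 47/64 } R={ 95/128, 3/4, 1 } → 189/256
step 10: add B to get BRBRBBBBRB; options L={ 0, 1/2, 5/8, 11/16, 23/32, 47/64, 189/256 } R={ 95/128, 3/4, 1 } → 379/512
step 11: add R to get BRBRBBBBRBR; options L={ 0, 1/2, 5/8, 11/16, 23/32, 47/64, 189/256 } R={ 379/512, 95/128, 3/4, 1 } → 757/1024
step 12: add R to get BRBRBBBBRBRR; options L={ 0, 1/2, 5/8, 11/16, 23/32, 47/64, 189/256 } R={ 757/1024, 379/512, 95/128, 3/4, 1 } → 1513/2048
step 13: add B to get BRBRBBBBRBRRB; options L={ 0, 1/2, 5/8, 11/16, 23/32, 47/64, 189/256, 1513/2048 } R={ 757/1024, 379/512, 95/128, 3/4, 1 } → 3027/4096
step 14: add R to get BRBRBBBBRBRRBR; options L={ 0, 1/2, 5/8, 11/16, 23/32, 47/64, 189/256, 1513/2048 } R={ 3027/4096, 757/1024, 379/512, 95/128, 3/4, 1 } → 6053/8192
step 15: add R to get BRBRBBBBRBRRBRR; options L={ 0, 1/2, 5/8, 11/16, 23/32, 47/64, 189/256, 1513/2048 } R={ 6053/8192, 3027/4096, 757/1024, 379/512, 95/128, 3/4, 1 } → 12105/16384

12105/16384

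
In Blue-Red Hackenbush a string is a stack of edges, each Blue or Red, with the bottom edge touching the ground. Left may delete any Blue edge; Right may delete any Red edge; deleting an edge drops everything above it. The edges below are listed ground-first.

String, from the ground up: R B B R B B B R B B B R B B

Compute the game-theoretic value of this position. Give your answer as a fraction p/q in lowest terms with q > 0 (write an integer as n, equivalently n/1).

-2185/8192

R: Left { none }, Right { 0 } gives simplest -1
RB: Left { -1 }, Right { 0 } gives simplest -1/2
RBB: Left { -1,-1/2 }, Right { 0 } gives simplest -1/4
RBBR: Left { -1,-1/2 }, Right { -1/4,0 } gives simplest -3/8
RBBRB: Left { -1,-1/2,-3/8 }, Right { -1/4,0 } gives simplest -5/16
RBBRBB: Left { -1,-1/2,-3/8,-5/16 }, Right { -1/4,0 } gives simplest -9/32
RBBRBBB: Left { -1,-1/2,-3/8,-5/16,-9/32 }, Right { -1/4,0 } gives simplest -17/64
RBBRBBBR: Left { -1,-1/2,-3/8,-5/16,-9/32 }, Right { -17/64,-1/4,0 } gives simplest -35/128
RBBRBBBRB: Left { -1,-1/2,-3/8,-5/16,-9/32,-35/128 }, Right { -17/64,-1/4,0 } gives simplest -69/256
RBBRBBBRBB: Left { -1,-1/2,-3/8,-5/16,-9/32,-35/128,-69/256 }, Right { -17/64,-1/4,0 } gives simplest -137/512
RBBRBBBRBBB: Left { -1,-1/2,-3/8,-5/16,-9/32,-35/128,-69/256,-137/512 }, Right { -17/64,-1/4,0 } gives simplest -273/1024
RBBRBBBRBBBR: Left { -1,-1/2,-3/8,-5/16,-9/32,-35/128,-69/256,-137/512 }, Right { -273/1024,-17/64,-1/4,0 } gives simplest -547/2048
RBBRBBBRBBBRB: Left { -1,-1/2,-3/8,-5/16,-9/32,-35/128,-69/256,-137/512,-547/2048 }, Right { -273/1024,-17/64,-1/4,0 } gives simplest -1093/4096
RBBRBBBRBBBRBB: Left { -1,-1/2,-3/8,-5/16,-9/32,-35/128,-69/256,-137/512,-547/2048,-1093/4096 }, Right { -273/1024,-17/64,-1/4,0 } gives simplest -2185/8192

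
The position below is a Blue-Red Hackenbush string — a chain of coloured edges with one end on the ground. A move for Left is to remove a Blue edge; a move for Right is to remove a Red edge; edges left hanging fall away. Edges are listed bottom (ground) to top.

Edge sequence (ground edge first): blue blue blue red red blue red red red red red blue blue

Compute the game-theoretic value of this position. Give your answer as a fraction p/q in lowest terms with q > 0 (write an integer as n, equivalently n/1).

Recurse on prefixes of the 13-edge string blue blue blue red red blue red red red red red blue blue:
step 1: add blue to get b; options L={ 0 } R={ ∅ } -> 1
step 2: add blue to get bb; options L={ 0; 1 } R={ ∅ } -> 2
step 3: add blue to get bbb; options L={ 0; 1; 2 } R={ ∅ } -> 3
step 4: add red to get bbbr; options L={ 0; 1; 2 } R={ 3 } -> 5/2
step 5: add red to get bbbrr; options L={ 0; 1; 2 } R={ 5/2; 3 } -> 9/4
step 6: add blue to get bbbrrb; options L={ 0; 1; 2; 9/4 } R={ 5/2; 3 } -> 19/8
step 7: add red to get bbbrrbr; options L={ 0; 1; 2; 9/4 } R={ 19/8; 5/2; 3 } -> 37/16
step 8: add red to get bbbrrbrr; options L={ 0; 1; 2; 9/4 } R={ 37/16; 19/8; 5/2; 3 } -> 73/32
step 9: add red to get bbbrrbrrr; options L={ 0; 1; 2; 9/4 } R={ 73/32; 37/16; 19/8; 5/2; 3 } -> 145/64
step 10: add red to get bbbrrbrrrr; options L={ 0; 1; 2; 9/4 } R={ 145/64; 73/32; 37/16; 19/8; 5/2; 3 } -> 289/128
step 11: add red to get bbbrrbrrrrr; options L={ 0; 1; 2; 9/4 } R={ 289/128; 145/64; 73/32; 37/16; 19/8; 5/2; 3 } -> 577/256
step 12: add blue to get bbbrrbrrrrrb; options L={ 0; 1; 2; 9/4; 577/256 } R={ 289/128; 145/64; 73/32; 37/16; 19/8; 5/2; 3 } -> 1155/512
step 13: add blue to get bbbrrbrrrrrbb; options L={ 0; 1; 2; 9/4; 577/256; 1155/512 } R={ 289/128; 145/64; 73/32; 37/16; 19/8; 5/2; 3 } -> 2311/1024

2311/1024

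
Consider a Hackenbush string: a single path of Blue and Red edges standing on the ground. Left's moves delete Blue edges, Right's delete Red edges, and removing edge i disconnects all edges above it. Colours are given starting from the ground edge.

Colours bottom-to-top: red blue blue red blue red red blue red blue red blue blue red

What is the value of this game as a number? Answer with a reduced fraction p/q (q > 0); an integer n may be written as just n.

-2899/8192

1 of 14 · r · max L −∞ · min R 0 -> -1
2 of 14 · rb · max L -1 · min R 0 -> -1/2
3 of 14 · rbb · max L -1/2 · min R 0 -> -1/4
4 of 14 · rbbr · max L -1/2 · min R -1/4 -> -3/8
5 of 14 · rbbrb · max L -3/8 · min R -1/4 -> -5/16
6 of 14 · rbbrbr · max L -3/8 · min R -5/16 -> -11/32
7 of 14 · rbbrbrr · max L -3/8 · min R -11/32 -> -23/64
8 of 14 · rbbrbrrb · max L -23/64 · min R -11/32 -> -45/128
9 of 14 · rbbrbrrbr · max L -23/64 · min R -45/128 -> -91/256
10 of 14 · rbbrbrrbrb · max L -91/256 · min R -45/128 -> -181/512
11 of 14 · rbbrbrrbrbr · max L -91/256 · min R -181/512 -> -363/1024
12 of 14 · rbbrbrrbrbrb · max L -363/1024 · min R -181/512 -> -725/2048
13 of 14 · rbbrbrrbrbrbb · max L -725/2048 · min R -181/512 -> -1449/4096
14 of 14 · rbbrbrrbrbrbbr · max L -725/2048 · min R -1449/4096 -> -2899/8192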